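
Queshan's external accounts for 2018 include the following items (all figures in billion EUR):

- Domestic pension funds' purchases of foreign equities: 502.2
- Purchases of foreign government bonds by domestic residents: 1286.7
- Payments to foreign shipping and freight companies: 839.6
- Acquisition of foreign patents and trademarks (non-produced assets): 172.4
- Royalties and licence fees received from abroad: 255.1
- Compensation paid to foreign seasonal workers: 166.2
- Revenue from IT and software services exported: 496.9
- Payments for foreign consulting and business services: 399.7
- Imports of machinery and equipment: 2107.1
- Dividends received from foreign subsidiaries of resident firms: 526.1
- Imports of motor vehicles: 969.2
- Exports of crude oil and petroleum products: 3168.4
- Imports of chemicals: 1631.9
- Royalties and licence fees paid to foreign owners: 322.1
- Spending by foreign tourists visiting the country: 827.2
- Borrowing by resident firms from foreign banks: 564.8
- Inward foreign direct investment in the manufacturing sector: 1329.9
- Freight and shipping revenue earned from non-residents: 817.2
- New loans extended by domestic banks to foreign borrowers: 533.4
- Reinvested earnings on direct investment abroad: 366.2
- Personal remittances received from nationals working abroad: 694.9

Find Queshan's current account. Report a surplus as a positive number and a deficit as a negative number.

716.2

Goods: -969.2 - 1631.9 + 3168.4 - 2107.1 = -1539.8
Services: -322.1 - 839.6 + 817.2 + 255.1 - 399.7 + 496.9 + 827.2 = 835.0
Primary income: 366.2 - 166.2 + 526.1 = 726.1
Secondary income: 694.9
Current account = (-1539.8) + 835.0 + 726.1 + 694.9 = 716.2
(Excluded from the current account — financial account: domestic pension funds' purchases of foreign equities 502.2, purchases of foreign government bonds by domestic residents 1286.7, borrowing by resident firms from foreign banks 564.8, inward foreign direct investment in the manufacturing sector 1329.9, new loans extended by domestic banks to foreign borrowers 533.4; capital account: acquisition of foreign patents and trademarks (non-produced assets) 172.4.)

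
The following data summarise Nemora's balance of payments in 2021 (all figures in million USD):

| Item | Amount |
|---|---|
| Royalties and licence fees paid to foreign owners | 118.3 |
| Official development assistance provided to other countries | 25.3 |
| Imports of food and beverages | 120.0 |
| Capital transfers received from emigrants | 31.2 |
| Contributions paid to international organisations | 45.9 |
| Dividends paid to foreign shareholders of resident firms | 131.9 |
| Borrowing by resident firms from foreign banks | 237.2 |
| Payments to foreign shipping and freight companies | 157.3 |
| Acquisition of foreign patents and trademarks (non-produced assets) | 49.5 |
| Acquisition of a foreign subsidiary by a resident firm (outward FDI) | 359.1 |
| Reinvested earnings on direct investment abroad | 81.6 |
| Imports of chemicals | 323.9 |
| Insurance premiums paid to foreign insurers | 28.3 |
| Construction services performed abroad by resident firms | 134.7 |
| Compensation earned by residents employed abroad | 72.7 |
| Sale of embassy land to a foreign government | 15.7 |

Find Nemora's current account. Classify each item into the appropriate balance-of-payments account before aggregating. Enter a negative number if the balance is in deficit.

Goods: -120.0 - 323.9 = -443.9
Services: 134.7 - 157.3 - 118.3 - 28.3 = -169.2
Primary income: -131.9 + 81.6 + 72.7 = 22.4
Secondary income: -45.9 - 25.3 = -71.2
Current account = (-443.9) + (-169.2) + 22.4 + (-71.2) = -661.9
(Excluded from the current account — capital account: capital transfers received from emigrants 31.2, acquisition of foreign patents and trademarks (non-produced assets) 49.5, sale of embassy land to a foreign government 15.7; financial account: borrowing by resident firms from foreign banks 237.2, acquisition of a foreign subsidiary by a resident firm (outward FDI) 359.1.)

-661.9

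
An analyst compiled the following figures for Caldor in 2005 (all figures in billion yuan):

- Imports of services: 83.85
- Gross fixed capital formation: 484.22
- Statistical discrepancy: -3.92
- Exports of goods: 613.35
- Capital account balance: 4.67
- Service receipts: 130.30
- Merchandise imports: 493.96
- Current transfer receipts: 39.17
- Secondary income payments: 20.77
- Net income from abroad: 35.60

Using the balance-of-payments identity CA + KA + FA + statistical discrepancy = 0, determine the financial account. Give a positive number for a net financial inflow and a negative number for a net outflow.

Goods balance = 613.35 - 493.96 = 119.39
Services balance = 130.30 - 83.85 = 46.45
Trade balance (goods + services) = 119.39 + 46.45 = 165.84
Net primary income = 35.60
Net secondary income = 39.17 - 20.77 = 18.40
Current account = 165.84 + 35.60 + 18.40 = 219.84
Financial account = -(219.84 + 4.67 + (-3.92)) = -220.59

-220.59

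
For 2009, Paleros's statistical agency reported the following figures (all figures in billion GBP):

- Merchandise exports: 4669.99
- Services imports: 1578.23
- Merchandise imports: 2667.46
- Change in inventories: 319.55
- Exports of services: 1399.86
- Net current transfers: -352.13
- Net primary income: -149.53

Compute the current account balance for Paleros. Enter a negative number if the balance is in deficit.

Goods balance = 4669.99 - 2667.46 = 2002.53
Services balance = 1399.86 - 1578.23 = -178.37
Trade balance (goods + services) = 2002.53 + (-178.37) = 1824.16
Net primary income = -149.53
Net secondary income = -352.13
Current account = 1824.16 + (-149.53) + (-352.13) = 1322.50

1322.50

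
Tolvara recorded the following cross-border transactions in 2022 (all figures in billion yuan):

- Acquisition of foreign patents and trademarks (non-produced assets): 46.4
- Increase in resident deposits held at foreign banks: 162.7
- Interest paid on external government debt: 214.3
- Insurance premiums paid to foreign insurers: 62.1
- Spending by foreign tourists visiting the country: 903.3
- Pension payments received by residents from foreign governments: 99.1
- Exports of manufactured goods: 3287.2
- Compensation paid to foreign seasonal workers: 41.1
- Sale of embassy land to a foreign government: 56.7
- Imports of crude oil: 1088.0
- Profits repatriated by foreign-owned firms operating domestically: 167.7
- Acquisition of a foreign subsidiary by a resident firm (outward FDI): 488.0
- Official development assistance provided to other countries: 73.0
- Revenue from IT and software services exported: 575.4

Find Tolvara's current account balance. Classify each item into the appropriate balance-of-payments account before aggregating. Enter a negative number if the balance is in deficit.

Goods: 3287.2 - 1088.0 = 2199.2
Services: 575.4 + 903.3 - 62.1 = 1416.6
Primary income: -41.1 - 167.7 - 214.3 = -423.1
Secondary income: -73.0 + 99.1 = 26.1
Current account = 2199.2 + 1416.6 + (-423.1) + 26.1 = 3218.8
(Excluded from the current account — capital account: acquisition of foreign patents and trademarks (non-produced assets) 46.4, sale of embassy land to a foreign government 56.7; financial account: increase in resident deposits held at foreign banks 162.7, acquisition of a foreign subsidiary by a resident firm (outward FDI) 488.0.)

3218.8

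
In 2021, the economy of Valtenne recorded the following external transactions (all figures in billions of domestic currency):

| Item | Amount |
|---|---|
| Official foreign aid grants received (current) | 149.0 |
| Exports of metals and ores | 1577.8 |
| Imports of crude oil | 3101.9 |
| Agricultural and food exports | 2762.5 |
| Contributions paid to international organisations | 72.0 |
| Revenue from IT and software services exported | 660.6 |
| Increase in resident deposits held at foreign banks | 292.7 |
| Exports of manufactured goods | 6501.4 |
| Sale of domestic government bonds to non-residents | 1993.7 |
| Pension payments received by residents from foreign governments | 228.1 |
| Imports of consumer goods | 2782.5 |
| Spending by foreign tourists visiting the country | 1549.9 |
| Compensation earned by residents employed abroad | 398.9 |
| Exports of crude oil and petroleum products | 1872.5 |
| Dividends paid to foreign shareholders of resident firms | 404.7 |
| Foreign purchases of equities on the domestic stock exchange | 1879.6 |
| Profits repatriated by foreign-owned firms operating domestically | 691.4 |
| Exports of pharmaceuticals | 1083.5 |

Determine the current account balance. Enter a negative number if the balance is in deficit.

Goods: 6501.4 + 2762.5 - 2782.5 + 1577.8 + 1872.5 + 1083.5 - 3101.9 = 7913.3
Services: 660.6 + 1549.9 = 2210.5
Primary income: -691.4 - 404.7 + 398.9 = -697.2
Secondary income: 228.1 + 149.0 - 72.0 = 305.1
Current account = 7913.3 + 2210.5 + (-697.2) + 305.1 = 9731.7
(Excluded from the current account — financial account: increase in resident deposits held at foreign banks 292.7, sale of domestic government bonds to non-residents 1993.7, foreign purchases of equities on the domestic stock exchange 1879.6.)

9731.7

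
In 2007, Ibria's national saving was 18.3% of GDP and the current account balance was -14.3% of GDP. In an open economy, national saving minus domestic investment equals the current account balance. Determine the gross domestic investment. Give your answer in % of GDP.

I = S - CA = 18.3 - (-14.3) = 32.6

32.6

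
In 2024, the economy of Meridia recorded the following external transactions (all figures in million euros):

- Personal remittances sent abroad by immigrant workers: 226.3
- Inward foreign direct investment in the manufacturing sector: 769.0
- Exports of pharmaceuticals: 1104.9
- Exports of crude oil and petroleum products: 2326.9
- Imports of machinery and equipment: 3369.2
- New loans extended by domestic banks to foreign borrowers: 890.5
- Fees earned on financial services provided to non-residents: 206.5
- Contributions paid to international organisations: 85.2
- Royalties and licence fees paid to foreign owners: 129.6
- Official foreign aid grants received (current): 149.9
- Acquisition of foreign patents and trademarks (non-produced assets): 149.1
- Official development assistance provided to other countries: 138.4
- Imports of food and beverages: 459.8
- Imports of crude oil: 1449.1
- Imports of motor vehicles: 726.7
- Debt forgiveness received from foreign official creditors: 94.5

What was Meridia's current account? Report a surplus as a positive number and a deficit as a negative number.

Goods: -3369.2 - 1449.1 - 459.8 + 1104.9 + 2326.9 - 726.7 = -2573.0
Services: 206.5 - 129.6 = 76.9
Secondary income: 149.9 - 138.4 - 85.2 - 226.3 = -300.0
Current account = (-2573.0) + 76.9 + (-300.0) = -2796.1
(Excluded from the current account — financial account: inward foreign direct investment in the manufacturing sector 769.0, new loans extended by domestic banks to foreign borrowers 890.5; capital account: acquisition of foreign patents and trademarks (non-produced assets) 149.1, debt forgiveness received from foreign official creditors 94.5.)

-2796.1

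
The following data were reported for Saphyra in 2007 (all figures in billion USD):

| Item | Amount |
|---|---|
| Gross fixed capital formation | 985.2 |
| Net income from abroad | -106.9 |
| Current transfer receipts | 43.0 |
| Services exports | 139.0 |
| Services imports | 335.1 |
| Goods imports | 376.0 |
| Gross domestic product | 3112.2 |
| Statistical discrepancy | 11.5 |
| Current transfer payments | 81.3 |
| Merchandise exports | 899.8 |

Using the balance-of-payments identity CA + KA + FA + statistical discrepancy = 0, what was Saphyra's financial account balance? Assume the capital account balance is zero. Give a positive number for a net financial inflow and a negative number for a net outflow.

Goods balance = 899.8 - 376.0 = 523.8
Services balance = 139.0 - 335.1 = -196.1
Trade balance (goods + services) = 523.8 + (-196.1) = 327.7
Net primary income = -106.9
Net secondary income = 43.0 - 81.3 = -38.3
Current account = 327.7 + (-106.9) + (-38.3) = 182.5
Financial account = -(182.5 + 11.5) = -194.0

-194.0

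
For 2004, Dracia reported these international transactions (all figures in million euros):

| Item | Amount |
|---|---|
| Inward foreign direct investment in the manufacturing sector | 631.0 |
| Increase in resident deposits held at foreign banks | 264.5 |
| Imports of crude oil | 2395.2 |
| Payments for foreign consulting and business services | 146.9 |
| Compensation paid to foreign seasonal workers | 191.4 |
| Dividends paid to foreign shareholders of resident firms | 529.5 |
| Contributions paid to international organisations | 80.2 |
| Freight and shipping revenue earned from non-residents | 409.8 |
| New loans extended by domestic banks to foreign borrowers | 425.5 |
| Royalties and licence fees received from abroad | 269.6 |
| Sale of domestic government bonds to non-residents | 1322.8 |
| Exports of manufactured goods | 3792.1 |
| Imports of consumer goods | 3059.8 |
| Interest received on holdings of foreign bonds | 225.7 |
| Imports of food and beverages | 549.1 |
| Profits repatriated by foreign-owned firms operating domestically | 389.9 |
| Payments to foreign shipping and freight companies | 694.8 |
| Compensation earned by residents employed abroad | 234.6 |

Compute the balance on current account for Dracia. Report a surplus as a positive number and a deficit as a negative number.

-3105.0

Goods: -3059.8 + 3792.1 - 549.1 - 2395.2 = -2212.0
Services: 269.6 + 409.8 - 146.9 - 694.8 = -162.3
Primary income: 234.6 + 225.7 - 529.5 - 191.4 - 389.9 = -650.5
Secondary income: -80.2
Current account = (-2212.0) + (-162.3) + (-650.5) + (-80.2) = -3105.0
(Excluded from the current account — financial account: inward foreign direct investment in the manufacturing sector 631.0, increase in resident deposits held at foreign banks 264.5, new loans extended by domestic banks to foreign borrowers 425.5, sale of domestic government bonds to non-residents 1322.8.)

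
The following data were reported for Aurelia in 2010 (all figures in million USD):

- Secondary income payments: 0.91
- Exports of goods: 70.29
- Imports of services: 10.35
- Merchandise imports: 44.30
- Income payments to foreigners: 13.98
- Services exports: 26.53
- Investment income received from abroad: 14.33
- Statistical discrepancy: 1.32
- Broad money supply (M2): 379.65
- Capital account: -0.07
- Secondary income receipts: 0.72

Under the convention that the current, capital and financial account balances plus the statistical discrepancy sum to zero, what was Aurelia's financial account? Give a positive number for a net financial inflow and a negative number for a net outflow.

-43.58

Goods balance = 70.29 - 44.30 = 25.99
Services balance = 26.53 - 10.35 = 16.18
Trade balance (goods + services) = 25.99 + 16.18 = 42.17
Net primary income = 14.33 - 13.98 = 0.35
Net secondary income = 0.72 - 0.91 = -0.19
Current account = 42.17 + 0.35 + (-0.19) = 42.33
Financial account = -(42.33 + (-0.07) + 1.32) = -43.58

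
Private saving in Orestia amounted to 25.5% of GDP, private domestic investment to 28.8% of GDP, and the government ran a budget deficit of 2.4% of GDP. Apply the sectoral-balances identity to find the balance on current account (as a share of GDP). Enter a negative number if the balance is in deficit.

-5.7

By the sectoral-balances identity, CA = (S_private - I) + (T - G).
Private balance = 25.5 - 28.8 = -3.3
Government balance (T - G) = -2.4
CA = -3.3 + (-2.4) = -5.7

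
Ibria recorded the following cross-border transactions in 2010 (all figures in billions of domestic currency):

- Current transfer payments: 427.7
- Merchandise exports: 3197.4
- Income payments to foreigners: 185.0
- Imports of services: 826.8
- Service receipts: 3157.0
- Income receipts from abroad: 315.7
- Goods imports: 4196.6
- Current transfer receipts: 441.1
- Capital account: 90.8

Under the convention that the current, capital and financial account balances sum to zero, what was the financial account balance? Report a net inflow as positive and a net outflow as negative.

-1565.9

Goods balance = 3197.4 - 4196.6 = -999.2
Services balance = 3157.0 - 826.8 = 2330.2
Trade balance (goods + services) = -999.2 + 2330.2 = 1331.0
Net primary income = 315.7 - 185.0 = 130.7
Net secondary income = 441.1 - 427.7 = 13.4
Current account = 1331.0 + 130.7 + 13.4 = 1475.1
Financial account = -(1475.1 + 90.8) = -1565.9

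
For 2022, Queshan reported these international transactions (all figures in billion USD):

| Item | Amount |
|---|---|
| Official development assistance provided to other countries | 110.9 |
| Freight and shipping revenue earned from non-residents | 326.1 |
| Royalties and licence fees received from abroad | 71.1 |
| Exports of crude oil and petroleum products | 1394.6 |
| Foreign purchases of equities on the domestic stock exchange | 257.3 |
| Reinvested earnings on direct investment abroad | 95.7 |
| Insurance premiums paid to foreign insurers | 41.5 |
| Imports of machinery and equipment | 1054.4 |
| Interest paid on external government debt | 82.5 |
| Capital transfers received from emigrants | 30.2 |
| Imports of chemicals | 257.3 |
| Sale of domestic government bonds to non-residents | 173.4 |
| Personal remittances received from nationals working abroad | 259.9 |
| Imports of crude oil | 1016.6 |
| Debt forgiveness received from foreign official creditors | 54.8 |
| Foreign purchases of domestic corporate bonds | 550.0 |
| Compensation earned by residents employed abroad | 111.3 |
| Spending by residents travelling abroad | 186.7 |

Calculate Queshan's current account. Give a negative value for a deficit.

Goods: -257.3 - 1016.6 + 1394.6 - 1054.4 = -933.7
Services: -41.5 - 186.7 + 71.1 + 326.1 = 169.0
Primary income: 95.7 - 82.5 + 111.3 = 124.5
Secondary income: 259.9 - 110.9 = 149.0
Current account = (-933.7) + 169.0 + 124.5 + 149.0 = -491.2
(Excluded from the current account — financial account: foreign purchases of equities on the domestic stock exchange 257.3, sale of domestic government bonds to non-residents 173.4, foreign purchases of domestic corporate bonds 550.0; capital account: capital transfers received from emigrants 30.2, debt forgiveness received from foreign official creditors 54.8.)

-491.2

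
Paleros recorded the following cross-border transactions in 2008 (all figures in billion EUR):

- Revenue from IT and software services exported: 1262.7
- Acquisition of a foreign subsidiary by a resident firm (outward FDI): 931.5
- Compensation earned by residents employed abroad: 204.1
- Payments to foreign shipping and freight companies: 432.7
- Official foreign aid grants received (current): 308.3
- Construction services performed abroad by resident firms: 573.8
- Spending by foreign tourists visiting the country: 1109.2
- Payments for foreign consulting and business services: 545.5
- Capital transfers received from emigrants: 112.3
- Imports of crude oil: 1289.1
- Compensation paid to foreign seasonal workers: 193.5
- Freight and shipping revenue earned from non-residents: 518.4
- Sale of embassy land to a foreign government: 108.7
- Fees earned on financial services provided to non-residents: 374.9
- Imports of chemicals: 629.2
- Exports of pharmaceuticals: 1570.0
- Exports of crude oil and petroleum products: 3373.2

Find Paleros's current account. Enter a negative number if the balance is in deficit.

Goods: 3373.2 - 1289.1 + 1570.0 - 629.2 = 3024.9
Services: 573.8 + 374.9 - 545.5 + 518.4 + 1262.7 - 432.7 + 1109.2 = 2860.8
Primary income: -193.5 + 204.1 = 10.6
Secondary income: 308.3
Current account = 3024.9 + 2860.8 + 10.6 + 308.3 = 6204.6
(Excluded from the current account — financial account: acquisition of a foreign subsidiary by a resident firm (outward FDI) 931.5; capital account: capital transfers received from emigrants 112.3, sale of embassy land to a foreign government 108.7.)

6204.6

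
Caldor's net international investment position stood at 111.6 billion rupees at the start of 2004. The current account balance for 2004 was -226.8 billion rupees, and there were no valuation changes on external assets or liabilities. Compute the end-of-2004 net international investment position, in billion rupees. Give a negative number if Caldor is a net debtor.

-115.2

With no valuation effects, change in NIIP = current account = -226.8
End-of-year NIIP = 111.6 + (-226.8) = -115.2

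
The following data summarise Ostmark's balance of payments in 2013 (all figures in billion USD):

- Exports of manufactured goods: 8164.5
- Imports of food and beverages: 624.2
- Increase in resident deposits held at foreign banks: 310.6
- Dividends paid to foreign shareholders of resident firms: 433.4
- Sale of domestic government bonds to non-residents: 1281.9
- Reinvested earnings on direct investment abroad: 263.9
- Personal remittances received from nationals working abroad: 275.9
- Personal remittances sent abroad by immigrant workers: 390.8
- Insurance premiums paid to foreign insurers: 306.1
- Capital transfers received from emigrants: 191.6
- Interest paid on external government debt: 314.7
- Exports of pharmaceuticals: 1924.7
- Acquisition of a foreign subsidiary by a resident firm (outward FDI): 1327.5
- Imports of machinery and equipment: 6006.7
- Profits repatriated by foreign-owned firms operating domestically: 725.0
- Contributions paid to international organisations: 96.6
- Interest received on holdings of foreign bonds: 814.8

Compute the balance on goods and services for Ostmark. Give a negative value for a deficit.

Goods: -624.2 + 1924.7 - 6006.7 + 8164.5 = 3458.3
Services: -306.1
Trade balance = 3458.3 + (-306.1) = 3152.2
(Excluded from the trade balance — financial account: increase in resident deposits held at foreign banks 310.6, sale of domestic government bonds to non-residents 1281.9, acquisition of a foreign subsidiary by a resident firm (outward FDI) 1327.5; primary income: dividends paid to foreign shareholders of resident firms 433.4, reinvested earnings on direct investment abroad 263.9, interest paid on external government debt 314.7, profits repatriated by foreign-owned firms operating domestically 725.0, interest received on holdings of foreign bonds 814.8; secondary income: personal remittances received from nationals working abroad 275.9, personal remittances sent abroad by immigrant workers 390.8, contributions paid to international organisations 96.6; capital account: capital transfers received from emigrants 191.6.)

3152.2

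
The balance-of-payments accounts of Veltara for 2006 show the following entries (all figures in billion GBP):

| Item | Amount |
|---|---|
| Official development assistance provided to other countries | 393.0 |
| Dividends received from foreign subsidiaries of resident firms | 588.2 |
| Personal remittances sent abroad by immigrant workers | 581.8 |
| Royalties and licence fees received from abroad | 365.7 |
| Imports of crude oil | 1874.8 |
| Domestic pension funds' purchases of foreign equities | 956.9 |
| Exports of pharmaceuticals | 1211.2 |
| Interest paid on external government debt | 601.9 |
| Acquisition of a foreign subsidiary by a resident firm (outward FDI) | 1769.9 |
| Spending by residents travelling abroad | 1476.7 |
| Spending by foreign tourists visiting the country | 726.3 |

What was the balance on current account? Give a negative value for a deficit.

Goods: -1874.8 + 1211.2 = -663.6
Services: 365.7 - 1476.7 + 726.3 = -384.7
Primary income: -601.9 + 588.2 = -13.7
Secondary income: -393.0 - 581.8 = -974.8
Current account = (-663.6) + (-384.7) + (-13.7) + (-974.8) = -2036.8
(Excluded from the current account — financial account: domestic pension funds' purchases of foreign equities 956.9, acquisition of a foreign subsidiary by a resident firm (outward FDI) 1769.9.)

-2036.8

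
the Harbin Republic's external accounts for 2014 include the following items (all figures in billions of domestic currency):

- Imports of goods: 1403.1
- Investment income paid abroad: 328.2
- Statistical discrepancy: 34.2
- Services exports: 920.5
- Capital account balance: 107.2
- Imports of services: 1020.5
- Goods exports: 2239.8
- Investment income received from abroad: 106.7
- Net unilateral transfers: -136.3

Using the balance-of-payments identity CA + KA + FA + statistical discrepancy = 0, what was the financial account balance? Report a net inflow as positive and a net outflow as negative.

-520.3

Goods balance = 2239.8 - 1403.1 = 836.7
Services balance = 920.5 - 1020.5 = -100.0
Trade balance (goods + services) = 836.7 + (-100.0) = 736.7
Net primary income = 106.7 - 328.2 = -221.5
Net secondary income = -136.3
Current account = 736.7 + (-221.5) + (-136.3) = 378.9
Financial account = -(378.9 + 107.2 + 34.2) = -520.3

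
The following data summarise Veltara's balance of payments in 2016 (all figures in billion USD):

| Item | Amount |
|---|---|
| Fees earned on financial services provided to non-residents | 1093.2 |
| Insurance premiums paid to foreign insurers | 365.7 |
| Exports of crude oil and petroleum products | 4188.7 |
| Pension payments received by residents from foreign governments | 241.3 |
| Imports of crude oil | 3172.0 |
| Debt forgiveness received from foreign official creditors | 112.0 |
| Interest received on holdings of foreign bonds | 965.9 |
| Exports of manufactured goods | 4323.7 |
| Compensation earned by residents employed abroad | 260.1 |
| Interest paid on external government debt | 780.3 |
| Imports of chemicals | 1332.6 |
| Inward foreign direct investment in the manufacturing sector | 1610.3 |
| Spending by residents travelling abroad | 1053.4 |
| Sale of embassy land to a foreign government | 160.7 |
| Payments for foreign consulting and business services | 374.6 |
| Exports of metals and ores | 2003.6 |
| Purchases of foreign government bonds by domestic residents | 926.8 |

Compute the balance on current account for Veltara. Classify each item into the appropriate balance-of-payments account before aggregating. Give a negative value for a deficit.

5997.9

Goods: 2003.6 + 4323.7 - 3172.0 - 1332.6 + 4188.7 = 6011.4
Services: -1053.4 - 365.7 + 1093.2 - 374.6 = -700.5
Primary income: -780.3 + 965.9 + 260.1 = 445.7
Secondary income: 241.3
Current account = 6011.4 + (-700.5) + 445.7 + 241.3 = 5997.9
(Excluded from the current account — capital account: debt forgiveness received from foreign official creditors 112.0, sale of embassy land to a foreign government 160.7; financial account: inward foreign direct investment in the manufacturing sector 1610.3, purchases of foreign government bonds by domestic residents 926.8.)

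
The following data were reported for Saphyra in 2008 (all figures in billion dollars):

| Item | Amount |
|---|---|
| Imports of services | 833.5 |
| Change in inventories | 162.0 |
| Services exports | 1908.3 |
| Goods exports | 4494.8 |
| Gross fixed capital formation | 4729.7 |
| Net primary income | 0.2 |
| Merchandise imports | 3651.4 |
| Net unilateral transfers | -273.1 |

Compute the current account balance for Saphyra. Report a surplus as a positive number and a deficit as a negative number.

1645.3

Goods balance = 4494.8 - 3651.4 = 843.4
Services balance = 1908.3 - 833.5 = 1074.8
Trade balance (goods + services) = 843.4 + 1074.8 = 1918.2
Net primary income = 0.2
Net secondary income = -273.1
Current account = 1918.2 + 0.2 + (-273.1) = 1645.3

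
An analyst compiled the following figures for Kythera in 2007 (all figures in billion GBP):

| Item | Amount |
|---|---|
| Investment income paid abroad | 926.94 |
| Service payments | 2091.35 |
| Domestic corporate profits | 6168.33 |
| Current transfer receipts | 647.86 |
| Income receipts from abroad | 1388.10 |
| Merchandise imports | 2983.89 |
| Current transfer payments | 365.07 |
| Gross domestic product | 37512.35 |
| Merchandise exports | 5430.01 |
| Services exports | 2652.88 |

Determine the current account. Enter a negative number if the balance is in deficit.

Goods balance = 5430.01 - 2983.89 = 2446.12
Services balance = 2652.88 - 2091.35 = 561.53
Trade balance (goods + services) = 2446.12 + 561.53 = 3007.65
Net primary income = 1388.10 - 926.94 = 461.16
Net secondary income = 647.86 - 365.07 = 282.79
Current account = 3007.65 + 461.16 + 282.79 = 3751.60

3751.60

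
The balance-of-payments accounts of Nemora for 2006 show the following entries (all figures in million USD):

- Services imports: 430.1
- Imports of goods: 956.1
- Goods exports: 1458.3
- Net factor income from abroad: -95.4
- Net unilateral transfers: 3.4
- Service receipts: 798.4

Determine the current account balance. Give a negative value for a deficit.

778.5

Goods balance = 1458.3 - 956.1 = 502.2
Services balance = 798.4 - 430.1 = 368.3
Trade balance (goods + services) = 502.2 + 368.3 = 870.5
Net primary income = -95.4
Net secondary income = 3.4
Current account = 870.5 + (-95.4) + 3.4 = 778.5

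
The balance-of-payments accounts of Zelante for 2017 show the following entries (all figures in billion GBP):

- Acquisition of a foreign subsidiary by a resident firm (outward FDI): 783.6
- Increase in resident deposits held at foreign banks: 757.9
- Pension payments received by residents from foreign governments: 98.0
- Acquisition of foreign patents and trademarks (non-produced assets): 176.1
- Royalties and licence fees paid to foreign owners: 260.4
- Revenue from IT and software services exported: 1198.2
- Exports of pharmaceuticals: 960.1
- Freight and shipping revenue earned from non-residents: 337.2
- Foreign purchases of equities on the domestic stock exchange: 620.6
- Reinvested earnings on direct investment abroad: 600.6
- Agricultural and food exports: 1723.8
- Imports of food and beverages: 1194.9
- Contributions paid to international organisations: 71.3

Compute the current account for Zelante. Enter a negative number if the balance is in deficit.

Goods: 1723.8 + 960.1 - 1194.9 = 1489.0
Services: 337.2 + 1198.2 - 260.4 = 1275.0
Primary income: 600.6
Secondary income: 98.0 - 71.3 = 26.7
Current account = 1489.0 + 1275.0 + 600.6 + 26.7 = 3391.3
(Excluded from the current account — financial account: acquisition of a foreign subsidiary by a resident firm (outward FDI) 783.6, increase in resident deposits held at foreign banks 757.9, foreign purchases of equities on the domestic stock exchange 620.6; capital account: acquisition of foreign patents and trademarks (non-produced assets) 176.1.)

3391.3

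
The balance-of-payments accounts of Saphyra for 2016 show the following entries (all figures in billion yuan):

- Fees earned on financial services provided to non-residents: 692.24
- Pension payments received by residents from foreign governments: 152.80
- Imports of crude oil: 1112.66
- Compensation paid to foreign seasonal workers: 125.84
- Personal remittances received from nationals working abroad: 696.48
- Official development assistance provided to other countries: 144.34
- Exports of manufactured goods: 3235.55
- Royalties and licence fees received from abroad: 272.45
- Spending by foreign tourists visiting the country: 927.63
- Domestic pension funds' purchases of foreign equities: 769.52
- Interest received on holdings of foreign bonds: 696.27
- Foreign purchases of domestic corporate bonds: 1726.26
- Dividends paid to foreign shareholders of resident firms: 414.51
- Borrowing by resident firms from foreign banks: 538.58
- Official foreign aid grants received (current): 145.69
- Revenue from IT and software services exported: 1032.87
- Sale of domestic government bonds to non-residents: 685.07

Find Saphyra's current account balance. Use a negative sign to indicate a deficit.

Goods: -1112.66 + 3235.55 = 2122.89
Services: 692.24 + 927.63 + 1032.87 + 272.45 = 2925.19
Primary income: -125.84 + 696.27 - 414.51 = 155.92
Secondary income: 145.69 + 152.80 - 144.34 + 696.48 = 850.63
Current account = 2122.89 + 2925.19 + 155.92 + 850.63 = 6054.63
(Excluded from the current account — financial account: domestic pension funds' purchases of foreign equities 769.52, foreign purchases of domestic corporate bonds 1726.26, borrowing by resident firms from foreign banks 538.58, sale of domestic government bonds to non-residents 685.07.)

6054.63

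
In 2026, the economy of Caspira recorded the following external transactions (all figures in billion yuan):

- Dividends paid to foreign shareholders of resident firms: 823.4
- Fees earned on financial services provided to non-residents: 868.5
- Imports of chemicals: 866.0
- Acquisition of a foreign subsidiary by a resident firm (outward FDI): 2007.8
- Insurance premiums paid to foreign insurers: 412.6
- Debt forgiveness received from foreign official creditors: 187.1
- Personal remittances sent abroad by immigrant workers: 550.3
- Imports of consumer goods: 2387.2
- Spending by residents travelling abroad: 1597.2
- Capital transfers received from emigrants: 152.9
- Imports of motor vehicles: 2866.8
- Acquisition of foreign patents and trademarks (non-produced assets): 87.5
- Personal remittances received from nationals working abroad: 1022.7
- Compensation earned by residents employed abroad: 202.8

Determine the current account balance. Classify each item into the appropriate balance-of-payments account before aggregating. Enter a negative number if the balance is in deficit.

Goods: -2866.8 - 866.0 - 2387.2 = -6120.0
Services: -1597.2 - 412.6 + 868.5 = -1141.3
Primary income: 202.8 - 823.4 = -620.6
Secondary income: -550.3 + 1022.7 = 472.4
Current account = (-6120.0) + (-1141.3) + (-620.6) + 472.4 = -7409.5
(Excluded from the current account — financial account: acquisition of a foreign subsidiary by a resident firm (outward FDI) 2007.8; capital account: debt forgiveness received from foreign official creditors 187.1, capital transfers received from emigrants 152.9, acquisition of foreign patents and trademarks (non-produced assets) 87.5.)

-7409.5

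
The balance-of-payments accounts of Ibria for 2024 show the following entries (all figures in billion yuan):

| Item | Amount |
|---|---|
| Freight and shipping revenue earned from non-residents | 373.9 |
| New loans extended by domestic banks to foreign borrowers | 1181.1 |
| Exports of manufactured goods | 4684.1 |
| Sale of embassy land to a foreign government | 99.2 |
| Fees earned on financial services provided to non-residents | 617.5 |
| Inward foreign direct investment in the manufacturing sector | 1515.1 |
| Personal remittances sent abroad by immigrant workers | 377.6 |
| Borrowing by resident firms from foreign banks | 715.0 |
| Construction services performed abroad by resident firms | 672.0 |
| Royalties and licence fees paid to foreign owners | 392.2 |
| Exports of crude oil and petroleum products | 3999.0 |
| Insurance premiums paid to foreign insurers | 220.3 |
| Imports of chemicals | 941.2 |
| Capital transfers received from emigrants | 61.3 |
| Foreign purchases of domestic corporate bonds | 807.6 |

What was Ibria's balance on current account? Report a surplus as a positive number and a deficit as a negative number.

8415.2

Goods: 3999.0 + 4684.1 - 941.2 = 7741.9
Services: 672.0 - 392.2 - 220.3 + 373.9 + 617.5 = 1050.9
Secondary income: -377.6
Current account = 7741.9 + 1050.9 + (-377.6) = 8415.2
(Excluded from the current account — financial account: new loans extended by domestic banks to foreign borrowers 1181.1, inward foreign direct investment in the manufacturing sector 1515.1, borrowing by resident firms from foreign banks 715.0, foreign purchases of domestic corporate bonds 807.6; capital account: sale of embassy land to a foreign government 99.2, capital transfers received from emigrants 61.3.)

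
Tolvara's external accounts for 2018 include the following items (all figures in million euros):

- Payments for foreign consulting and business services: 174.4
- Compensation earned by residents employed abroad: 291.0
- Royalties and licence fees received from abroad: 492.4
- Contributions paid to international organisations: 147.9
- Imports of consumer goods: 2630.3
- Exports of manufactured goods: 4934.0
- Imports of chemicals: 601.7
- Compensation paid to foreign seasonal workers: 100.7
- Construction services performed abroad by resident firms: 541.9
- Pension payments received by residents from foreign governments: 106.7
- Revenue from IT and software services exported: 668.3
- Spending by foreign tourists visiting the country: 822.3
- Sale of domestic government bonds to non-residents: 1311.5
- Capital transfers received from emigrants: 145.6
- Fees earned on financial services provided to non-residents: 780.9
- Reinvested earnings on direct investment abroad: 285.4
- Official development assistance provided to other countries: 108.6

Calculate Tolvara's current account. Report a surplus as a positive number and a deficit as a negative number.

Goods: -601.7 - 2630.3 + 4934.0 = 1702.0
Services: 822.3 + 492.4 + 541.9 + 780.9 + 668.3 - 174.4 = 3131.4
Primary income: 285.4 - 100.7 + 291.0 = 475.7
Secondary income: -108.6 + 106.7 - 147.9 = -149.8
Current account = 1702.0 + 3131.4 + 475.7 + (-149.8) = 5159.3
(Excluded from the current account — financial account: sale of domestic government bonds to non-residents 1311.5; capital account: capital transfers received from emigrants 145.6.)

5159.3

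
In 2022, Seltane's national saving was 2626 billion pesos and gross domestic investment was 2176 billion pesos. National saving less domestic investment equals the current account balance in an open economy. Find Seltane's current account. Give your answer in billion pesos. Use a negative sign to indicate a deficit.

CA = S - I = 2626 - 2176 = 450

450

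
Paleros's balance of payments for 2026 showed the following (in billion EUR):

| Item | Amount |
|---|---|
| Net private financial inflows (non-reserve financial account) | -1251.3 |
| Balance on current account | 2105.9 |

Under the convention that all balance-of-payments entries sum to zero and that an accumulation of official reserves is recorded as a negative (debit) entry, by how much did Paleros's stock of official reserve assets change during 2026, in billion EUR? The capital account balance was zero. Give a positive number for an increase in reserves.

Official reserve transactions balance = -(2105.9 + (-1251.3)) = -854.6
An accumulation of reserves is recorded as a debit (negative entry), so the change in the stock of reserves is the negative of that balance.
Change in official reserves = -(-854.6) = 854.6

854.6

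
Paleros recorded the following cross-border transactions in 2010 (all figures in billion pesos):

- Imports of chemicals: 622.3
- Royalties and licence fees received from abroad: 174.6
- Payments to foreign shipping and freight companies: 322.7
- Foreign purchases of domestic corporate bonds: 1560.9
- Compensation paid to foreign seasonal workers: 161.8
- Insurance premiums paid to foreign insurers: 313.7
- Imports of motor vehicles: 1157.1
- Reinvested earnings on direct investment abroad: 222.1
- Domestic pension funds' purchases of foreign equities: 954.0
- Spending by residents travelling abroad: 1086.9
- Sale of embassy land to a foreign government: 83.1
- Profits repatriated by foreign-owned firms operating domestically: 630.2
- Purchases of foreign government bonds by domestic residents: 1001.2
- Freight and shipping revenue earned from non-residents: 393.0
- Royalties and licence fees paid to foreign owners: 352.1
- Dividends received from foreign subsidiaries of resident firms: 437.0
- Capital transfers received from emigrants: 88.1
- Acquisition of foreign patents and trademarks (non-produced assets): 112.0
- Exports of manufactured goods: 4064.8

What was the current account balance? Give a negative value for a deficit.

Goods: 4064.8 - 1157.1 - 622.3 = 2285.4
Services: 174.6 - 1086.9 + 393.0 - 313.7 - 352.1 - 322.7 = -1507.8
Primary income: -161.8 + 222.1 - 630.2 + 437.0 = -132.9
Current account = 2285.4 + (-1507.8) + (-132.9) = 644.7
(Excluded from the current account — financial account: foreign purchases of domestic corporate bonds 1560.9, domestic pension funds' purchases of foreign equities 954.0, purchases of foreign government bonds by domestic residents 1001.2; capital account: sale of embassy land to a foreign government 83.1, capital transfers received from emigrants 88.1, acquisition of foreign patents and trademarks (non-produced assets) 112.0.)

644.7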